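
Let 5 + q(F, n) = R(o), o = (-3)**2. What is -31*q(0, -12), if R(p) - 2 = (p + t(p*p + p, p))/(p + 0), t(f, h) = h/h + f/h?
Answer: 217/9 ≈ 24.111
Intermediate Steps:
t(f, h) = 1 + f/h
o = 9
R(p) = 2 + (p + (p**2 + 2*p)/p)/p (R(p) = 2 + (p + ((p*p + p) + p)/p)/(p + 0) = 2 + (p + ((p**2 + p) + p)/p)/p = 2 + (p + ((p + p**2) + p)/p)/p = 2 + (p + (p**2 + 2*p)/p)/p)
q(F, n) = -7/9 (q(F, n) = -5 + (4 + 2/9) = -5 + 38/9 = -7/9)
-31*q(0, -12) = -31*(-7/9) = 217/9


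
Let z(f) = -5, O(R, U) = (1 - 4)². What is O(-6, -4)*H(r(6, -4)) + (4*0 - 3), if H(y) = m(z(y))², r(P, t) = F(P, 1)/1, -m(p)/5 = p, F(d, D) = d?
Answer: 5622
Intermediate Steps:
O(R, U) = 9 (O(R, U) = (-3)² = 9)
m(p) = -5*p
r(P, t) = P (r(P, t) = P/1 = P*1 = P)
H(y) = 625 (H(y) = (-5*(-5))² = 25² = 625)
O(-6, -4)*H(r(6, -4)) + (4*0 - 3) = 9*625 + (4*0 - 3) = 5625 + (0 - 3) = 5625 - 3 = 5622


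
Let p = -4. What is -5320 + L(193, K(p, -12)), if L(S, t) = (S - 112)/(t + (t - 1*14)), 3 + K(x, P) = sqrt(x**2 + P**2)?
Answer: -21253/4 + 27*sqrt(10)/10 ≈ -5304.7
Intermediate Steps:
K(x, P) = -3 + sqrt(P**2 + x**2) (K(x, P) = -3 + sqrt(x**2 + P**2) = -3 + sqrt(P**2 + x**2))
L(S, t) = (-112 + S)/(-14 + 2*t) (L(S, t) = (-112 + S)/(t + (t - 14)) = (-112 + S)/(t + (-14 + t)) = (-112 + S)/(-14 + 2*t))
-5320 + L(193, K(p, -12)) = -5320 + (-112 + 193)/(2*(-7 + (-3 + sqrt((-12)**2 + (-4)**2)))) = -5320 + (1/2)*81/(-7 + (-3 + sqrt(144 + 16))) = -5320 + (1/2)*81/(-7 + (-3 + sqrt(160))) = -5320 + (1/2)*81/(-7 + (-3 + 4*sqrt(10))) = -5320 + (1/2)*81/(-10 + 4*sqrt(10)) = -5320 + 81/(2*(-10 + 4*sqrt(10)))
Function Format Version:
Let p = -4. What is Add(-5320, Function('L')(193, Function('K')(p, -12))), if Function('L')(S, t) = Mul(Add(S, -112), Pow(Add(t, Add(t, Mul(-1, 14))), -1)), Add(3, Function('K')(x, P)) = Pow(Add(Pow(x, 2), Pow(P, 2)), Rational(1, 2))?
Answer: Add(Rational(-21253, 4), Mul(Rational(27, 10), Pow(10, Rational(1, 2)))) ≈ -5304.7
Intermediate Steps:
Function('K')(x, P) = Add(-3, Pow(Add(Pow(P, 2), Pow(x, 2)), Rational(1, 2))) (Function('K')(x, P) = Add(-3, Pow(Add(Pow(x, 2), Pow(P, 2)), Rational(1, 2))) = Add(-3, Pow(Add(Pow(P, 2), Pow(x, 2)), Rational(1, 2))))
Function('L')(S, t) = Mul(Pow(Add(-14, Mul(2, t)), -1), Add(-112, S)) (Function('L')(S, t) = Mul(Add(-112, S), Pow(Add(t, Add(t, -14)), -1)) = Mul(Add(-112, S), Pow(Add(t, Add(-14, t)), -1)) = Mul(Add(-112, S), Pow(Add(-14, Mul(2, t)), -1)) = Mul(Pow(Add(-14, Mul(2, t)), -1), Add(-112, S)))
Add(-5320, Function('L')(193, Function('K')(p, -12))) = Add(-5320, Mul(Rational(1, 2), Pow(Add(-7, Add(-3, Pow(Add(Pow(-12, 2), Pow(-4, 2)), Rational(1, 2)))), -1), Add(-112, 193))) = Add(-5320, Mul(Rational(1, 2), Pow(Add(-7, Add(-3, Pow(Add(144, 16), Rational(1, 2)))), -1), 81)) = Add(-5320, Mul(Rational(1, 2), Pow(Add(-7, Add(-3, Pow(160, Rational(1, 2)))), -1), 81)) = Add(-5320, Mul(Rational(1, 2), Pow(Add(-7, Add(-3, Mul(4, Pow(10, Rational(1, 2))))), -1), 81)) = Add(-5320, Mul(Rational(1, 2), Pow(Add(-10, Mul(4, Pow(10, Rational(1, 2)))), -1), 81)) = Add(-5320, Mul(Rational(81, 2), Pow(Add(-10, Mul(4, Pow(10, Rational(1, 2)))), -1)))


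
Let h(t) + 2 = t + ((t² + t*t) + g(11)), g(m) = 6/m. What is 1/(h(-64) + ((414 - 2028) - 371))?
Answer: 11/67557 ≈ 0.00016283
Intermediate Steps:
h(t) = -16/11 + t + 2*t² (h(t) = -2 + (t + ((t² + t*t) + 6/11)) = -2 + (t + ((t² + t²) + 6*(1/11))) = -2 + (t + (2*t² + 6/11)) = -2 + (t + (6/11 + 2*t²)) = -2 + (6/11 + t + 2*t²) = -16/11 + t + 2*t²)
1/(h(-64) + ((414 - 2028) - 371)) = 1/((-16/11 - 64 + 2*(-64)²) + ((414 - 2028) - 371)) = 1/((-16/11 - 64 + 2*4096) + (-1614 - 371)) = 1/((-16/11 - 64 + 8192) - 1985) = 1/(89392/11 - 1985) = 1/(67557/11) = 11/67557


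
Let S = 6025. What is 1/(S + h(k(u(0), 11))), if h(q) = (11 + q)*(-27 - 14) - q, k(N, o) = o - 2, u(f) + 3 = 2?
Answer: 1/5196 ≈ 0.00019246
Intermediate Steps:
u(f) = -1 (u(f) = -3 + 2 = -1)
k(N, o) = -2 + o
h(q) = -451 - 42*q (h(q) = (11 + q)*(-41) - q = (-451 - 41*q) - q = -451 - 42*q)
1/(S + h(k(u(0), 11))) = 1/(6025 + (-451 - 42*(-2 + 11))) = 1/(6025 + (-451 - 42*9)) = 1/(6025 + (-451 - 378)) = 1/(6025 - 829) = 1/5196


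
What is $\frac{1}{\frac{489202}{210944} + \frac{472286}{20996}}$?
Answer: $\frac{553622528}{13737147897} \approx 0.040301$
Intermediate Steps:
$\frac{1}{\frac{489202}{210944} + \frac{472286}{20996}} = \frac{1}{489202 \cdot \frac{1}{210944} + 472286 \cdot \frac{1}{20996}} = \frac{1}{\frac{244601}{105472} + \frac{236143}{10498}} = \frac{1}{\frac{13737147897}{553622528}} = \frac{553622528}{13737147897}$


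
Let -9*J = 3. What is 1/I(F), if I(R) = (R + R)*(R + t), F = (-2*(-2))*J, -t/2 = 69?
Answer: 9/3344 ≈ 0.0026914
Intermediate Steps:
t = -138 (t = -2*69 = -138)
J = -⅓ (J = -⅑*3 = -⅓ ≈ -0.33333)
F = -4/3 (F = -2*(-2)*(-⅓) = 4*(-⅓) = -4/3 ≈ -1.3333)
I(R) = 2*R*(-138 + R) (I(R) = (R + R)*(R - 138) = (2*R)*(-138 + R) = 2*R*(-138 + R))
1/I(F) = 1/(2*(-4/3)*(-138 - 4/3)) = 1/(2*(-4/3)*(-418/3)) = 1/(3344/9) = 9/3344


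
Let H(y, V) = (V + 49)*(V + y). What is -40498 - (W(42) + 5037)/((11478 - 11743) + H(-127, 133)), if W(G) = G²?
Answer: -33498647/827 ≈ -40506.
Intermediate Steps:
H(y, V) = (49 + V)*(V + y)
-40498 - (W(42) + 5037)/((11478 - 11743) + H(-127, 133)) = -40498 - (42² + 5037)/((11478 - 11743) + (133² + 49*133 + 49*(-127) + 133*(-127))) = -40498 - (1764 + 5037)/(-265 + (17689 + 6517 - 6223 - 16891)) = -40498 - 6801/(-265 + 1092) = -40498 - 6801/827 = -33498647/827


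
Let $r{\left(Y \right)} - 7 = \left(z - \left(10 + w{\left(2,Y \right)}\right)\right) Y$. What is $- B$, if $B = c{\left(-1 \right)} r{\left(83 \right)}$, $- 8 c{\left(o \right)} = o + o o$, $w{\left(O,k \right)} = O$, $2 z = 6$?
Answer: $0$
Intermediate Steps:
$z = 3$ ($z = \frac{1}{2} \cdot 6 = 3$)
$c{\left(o \right)} = - \frac{o}{8} - \frac{o^{2}}{8}$ ($c{\left(o \right)} = - \frac{o + o o}{8} = - \frac{o + o^{2}}{8} = - \frac{o}{8} - \frac{o^{2}}{8}$)
$r{\left(Y \right)} = 7 - 9 Y$ ($r{\left(Y \right)} = 7 + \left(3 - 12\right) Y = 7 - 9 Y$)
$B = 0$ ($B = \left(- \frac{1}{8}\right) \left(-1\right) \left(1 - 1\right) \left(7 - 747\right) = \left(- \frac{1}{8}\right) \left(-1\right) 0 \left(7 - 747\right) = 0 \left(-740\right) = 0$)
$- B = \left(-1\right) 0 = 0$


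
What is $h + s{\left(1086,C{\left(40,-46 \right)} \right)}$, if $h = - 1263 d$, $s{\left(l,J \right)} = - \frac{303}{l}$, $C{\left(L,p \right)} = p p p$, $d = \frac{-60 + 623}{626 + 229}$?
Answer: $- \frac{85831111}{103170} \approx -831.94$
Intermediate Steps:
$d = \frac{563}{855} \approx 0.65848$
$C{\left(L,p \right)} = p^{3}$ ($C{\left(L,p \right)} = p^{2} p = p^{3}$)
$h = - \frac{237023}{285}$ ($h = \left(-1263\right) \frac{563}{855} = - \frac{237023}{285} \approx -831.66$)
$h + s{\left(1086,C{\left(40,-46 \right)} \right)} = - \frac{237023}{285} - \frac{303}{1086} = - \frac{237023}{285} - \frac{101}{362} = - \frac{85831111}{103170}$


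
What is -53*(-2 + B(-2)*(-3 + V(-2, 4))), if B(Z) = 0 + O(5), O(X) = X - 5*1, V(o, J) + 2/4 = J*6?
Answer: 106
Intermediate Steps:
V(o, J) = -½ + 6*J (V(o, J) = -½ + J*6 = -½ + 6*J)
O(X) = -5 + X (O(X) = X - 5 = -5 + X)
B(Z) = 0 (B(Z) = 0 + (-5 + 5) = 0 + 0 = 0)
-53*(-2 + B(-2)*(-3 + V(-2, 4))) = -53*(-2 + 0*(-3 + (-½ + 6*4))) = -53*(-2 + 0*(-3 + (-½ + 24))) = -53*(-2 + 0*(-3 + 47/2)) = -53*(-2 + 0*(41/2)) = -53*(-2 + 0) = -53*(-2) = 106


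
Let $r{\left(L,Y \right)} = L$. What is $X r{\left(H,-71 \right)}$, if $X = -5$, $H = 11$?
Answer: $-55$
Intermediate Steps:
$X r{\left(H,-71 \right)} = \left(-5\right) 11 = -55$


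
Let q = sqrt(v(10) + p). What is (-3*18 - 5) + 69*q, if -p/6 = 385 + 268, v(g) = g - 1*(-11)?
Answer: -59 + 207*I*sqrt(433) ≈ -59.0 + 4307.4*I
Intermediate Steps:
v(g) = 11 + g (v(g) = g + 11 = 11 + g)
p = -3918 (p = -6*(385 + 268) = -6*653 = -3918)
q = 3*I*sqrt(433) (q = sqrt((11 + 10) - 3918) = sqrt(21 - 3918) = sqrt(-3897) = 3*I*sqrt(433) ≈ 62.426*I)
(-3*18 - 5) + 69*q = (-3*18 - 5) + 69*(3*I*sqrt(433)) = (-54 - 5) + 207*I*sqrt(433) = -59 + 207*I*sqrt(433)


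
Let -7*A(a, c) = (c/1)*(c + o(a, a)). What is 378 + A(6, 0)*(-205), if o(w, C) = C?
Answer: 378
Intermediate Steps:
A(a, c) = -c*(a + c)/7 (A(a, c) = -c/1*(c + a)/7 = -c*1*(a + c)/7 = -c*(a + c)/7)
378 + A(6, 0)*(-205) = 378 - ⅐*0*(6 + 0)*(-205) = 378 - ⅐*0*6*(-205) = 378 + 0*(-205) = 378 + 0 = 378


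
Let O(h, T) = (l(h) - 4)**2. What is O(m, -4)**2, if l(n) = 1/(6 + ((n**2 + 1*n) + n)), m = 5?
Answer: 705911761/2825761 ≈ 249.81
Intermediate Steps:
l(n) = 1/(6 + n**2 + 2*n) (l(n) = 1/(6 + ((n**2 + n) + n)) = 1/(6 + ((n + n**2) + n)) = 1/(6 + (n**2 + 2*n)) = 1/(6 + n**2 + 2*n))
O(h, T) = (-4 + 1/(6 + h**2 + 2*h))**2 (O(h, T) = (1/(6 + h**2 + 2*h) - 4)**2 = (-4 + 1/(6 + h**2 + 2*h))**2)
O(m, -4)**2 = ((4 - 1/(6 + 5**2 + 2*5))**2)**2 = ((4 - 1/(6 + 25 + 10))**2)**2 = ((4 - 1/41)**2)**2 = ((163/41)**2)**2 = (26569/1681)**2 = 705911761/2825761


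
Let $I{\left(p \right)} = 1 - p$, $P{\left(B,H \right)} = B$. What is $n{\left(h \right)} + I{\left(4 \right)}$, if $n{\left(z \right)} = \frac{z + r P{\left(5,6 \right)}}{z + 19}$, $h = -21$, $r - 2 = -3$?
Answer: $10$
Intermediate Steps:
$r = -1$ ($r = 2 - 3 = -1$)
$n{\left(z \right)} = \frac{-5 + z}{19 + z}$ ($n{\left(z \right)} = \frac{z - 5}{z + 19} = \frac{z - 5}{19 + z} = \frac{-5 + z}{19 + z}$)
$n{\left(h \right)} + I{\left(4 \right)} = \frac{-5 - 21}{19 - 21} + \left(1 - 4\right) = \frac{1}{-2} \left(-26\right) + \left(1 - 4\right) = \left(- \frac{1}{2}\right) \left(-26\right) - 3 = 13 - 3 = 10$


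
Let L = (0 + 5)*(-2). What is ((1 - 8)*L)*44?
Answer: 3080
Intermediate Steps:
L = -10 (L = 5*(-2) = -10)
((1 - 8)*L)*44 = ((1 - 8)*(-10))*44 = -7*(-10)*44 = 70*44 = 3080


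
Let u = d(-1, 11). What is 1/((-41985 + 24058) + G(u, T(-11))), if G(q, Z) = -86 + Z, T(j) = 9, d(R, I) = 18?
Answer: -1/18004 ≈ -5.5543e-5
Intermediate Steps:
u = 18
1/((-41985 + 24058) + G(u, T(-11))) = 1/((-41985 + 24058) + (-86 + 9)) = 1/(-17927 - 77) = 1/(-18004) = -1/18004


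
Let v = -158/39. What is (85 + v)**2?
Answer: 9966649/1521 ≈ 6552.7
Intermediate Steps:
v = -158/39 (v = -158*1/39 = -158/39 ≈ -4.0513)
(85 + v)**2 = (85 - 158/39)**2 = (3157/39)**2 = 9966649/1521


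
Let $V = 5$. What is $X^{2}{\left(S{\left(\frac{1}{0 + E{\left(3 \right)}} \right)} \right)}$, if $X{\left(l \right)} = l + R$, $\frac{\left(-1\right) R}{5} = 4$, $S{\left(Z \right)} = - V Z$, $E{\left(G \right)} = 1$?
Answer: $625$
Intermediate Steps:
$S{\left(Z \right)} = - 5 Z$ ($S{\left(Z \right)} = \left(-1\right) 5 Z = - 5 Z$)
$R = -20$ ($R = \left(-5\right) 4 = -20$)
$X{\left(l \right)} = -20 + l$ ($X{\left(l \right)} = l - 20 = -20 + l$)
$X^{2}{\left(S{\left(\frac{1}{0 + E{\left(3 \right)}} \right)} \right)} = \left(-20 - \frac{5}{0 + 1}\right)^{2} = \left(-20 - \frac{5}{1}\right)^{2} = \left(-20 - 5\right)^{2} = \left(-25\right)^{2} = 625$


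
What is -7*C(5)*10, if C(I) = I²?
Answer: -1750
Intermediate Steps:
-7*C(5)*10 = -7*5²*10 = -7*25*10 = -175*10 = -1750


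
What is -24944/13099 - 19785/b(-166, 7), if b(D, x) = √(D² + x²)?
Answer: -24944/13099 - 3957*√27605/5521 ≈ -120.99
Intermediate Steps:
-24944/13099 - 19785/b(-166, 7) = -24944/13099 - 19785/√((-166)² + 7²) = -24944*1/13099 - 19785/√(27556 + 49) = -24944/13099 - 19785*√27605/27605 = -24944/13099 - 3957*√27605/5521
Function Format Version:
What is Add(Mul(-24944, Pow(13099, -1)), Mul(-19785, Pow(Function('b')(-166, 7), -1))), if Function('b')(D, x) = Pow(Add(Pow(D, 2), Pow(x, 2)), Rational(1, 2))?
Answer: Add(Rational(-24944, 13099), Mul(Rational(-3957, 5521), Pow(27605, Rational(1, 2)))) ≈ -120.99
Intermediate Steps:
Add(Mul(-24944, Pow(13099, -1)), Mul(-19785, Pow(Function('b')(-166, 7), -1))) = Add(Mul(-24944, Pow(13099, -1)), Mul(-19785, Pow(Pow(Add(Pow(-166, 2), Pow(7, 2)), Rational(1, 2)), -1))) = Add(Mul(-24944, Rational(1, 13099)), Mul(-19785, Pow(Pow(Add(27556, 49), Rational(1, 2)), -1))) = Add(Rational(-24944, 13099), Mul(-19785, Pow(Pow(27605, Rational(1, 2)), -1))) = Add(Rational(-24944, 13099), Mul(-19785, Mul(Rational(1, 27605), Pow(27605, Rational(1, 2))))) = Add(Rational(-24944, 13099), Mul(Rational(-3957, 5521), Pow(27605, Rational(1, 2))))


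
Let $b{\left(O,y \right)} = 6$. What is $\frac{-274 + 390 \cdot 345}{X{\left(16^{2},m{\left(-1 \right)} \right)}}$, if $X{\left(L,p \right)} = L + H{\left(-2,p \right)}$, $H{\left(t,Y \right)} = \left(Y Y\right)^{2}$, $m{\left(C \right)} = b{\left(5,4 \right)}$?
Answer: $\frac{33569}{388} \approx 86.518$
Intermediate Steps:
$m{\left(C \right)} = 6$
$H{\left(t,Y \right)} = Y^{4}$ ($H{\left(t,Y \right)} = \left(Y^{2}\right)^{2} = Y^{4}$)
$X{\left(L,p \right)} = L + p^{4}$
$\frac{-274 + 390 \cdot 345}{X{\left(16^{2},m{\left(-1 \right)} \right)}} = \frac{-274 + 390 \cdot 345}{16^{2} + 6^{4}} = \frac{-274 + 134550}{256 + 1296} = \frac{134276}{1552} = 134276 \cdot \frac{1}{1552} = \frac{33569}{388}$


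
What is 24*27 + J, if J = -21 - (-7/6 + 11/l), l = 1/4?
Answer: 3505/6 ≈ 584.17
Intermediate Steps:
l = ¼ ≈ 0.25000
J = -383/6 (J = -21 - (-7/6 + 11/(¼)) = -21 - (-7*⅙ + 11*4) = -21 - (-7/6 + 44) = -21 - 1*257/6 = -21 - 257/6 = -383/6 ≈ -63.833)
24*27 + J = 24*27 - 383/6 = 648 - 383/6 = 3505/6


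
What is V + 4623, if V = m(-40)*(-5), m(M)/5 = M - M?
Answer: 4623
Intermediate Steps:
m(M) = 0 (m(M) = 5*(M - M) = 5*0 = 0)
V = 0 (V = 0*(-5) = 0)
V + 4623 = 0 + 4623 = 4623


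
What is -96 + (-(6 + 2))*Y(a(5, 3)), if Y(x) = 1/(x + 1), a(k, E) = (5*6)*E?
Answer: -8744/91 ≈ -96.088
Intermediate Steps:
a(k, E) = 30*E
Y(x) = 1/(1 + x)
-96 + (-(6 + 2))*Y(a(5, 3)) = -96 + (-(6 + 2))/(1 + 30*3) = -96 + (-1*8)/(1 + 90) = -96 - 8/91 = -8744/91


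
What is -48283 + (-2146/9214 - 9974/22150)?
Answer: -2463555433159/51022525 ≈ -48284.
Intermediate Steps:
-48283 + (-2146/9214 - 9974/22150) = -48283 + (-2146*1/9214 - 9974*1/22150) = -48283 + (-1073/4607 - 4987/11075) = -48283 - 34858584/51022525 = -2463555433159/51022525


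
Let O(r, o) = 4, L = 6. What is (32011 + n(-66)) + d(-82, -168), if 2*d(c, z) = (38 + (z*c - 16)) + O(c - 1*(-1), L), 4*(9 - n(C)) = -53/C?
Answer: 10275091/264 ≈ 38921.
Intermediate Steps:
n(C) = 9 + 53/(4*C) (n(C) = 9 - (-53)/(4*C) = 9 + 53/(4*C))
d(c, z) = 13 + c*z/2 (d(c, z) = ((38 + (z*c - 16)) + 4)/2 = ((38 + (c*z - 16)) + 4)/2 = ((38 + (-16 + c*z)) + 4)/2 = ((22 + c*z) + 4)/2 = (26 + c*z)/2 = 13 + c*z/2)
(32011 + n(-66)) + d(-82, -168) = (32011 + (9 + (53/4)/(-66))) + (13 + (1/2)*(-82)*(-168)) = (32011 + (9 + (53/4)*(-1/66))) + (13 + 6888) = (32011 + (9 - 53/264)) + 6901 = (32011 + 2323/264) + 6901 = 8453227/264 + 6901 = 10275091/264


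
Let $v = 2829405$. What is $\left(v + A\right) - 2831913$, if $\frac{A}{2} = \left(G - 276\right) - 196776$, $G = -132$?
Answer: $-396876$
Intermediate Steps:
$A = -394368$ ($A = 2 \left(\left(-132 - 276\right) - 196776\right) = 2 \left(-408 - 196776\right) = 2 \left(-197184\right) = -394368$)
$\left(v + A\right) - 2831913 = \left(2829405 - 394368\right) - 2831913 = 2435037 - 2831913 = -396876$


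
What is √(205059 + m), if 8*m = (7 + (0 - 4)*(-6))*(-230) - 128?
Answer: √816607/2 ≈ 451.83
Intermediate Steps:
m = -3629/4 (m = ((7 + (0 - 4)*(-6))*(-230) - 128)/8 = ((7 - 4*(-6))*(-230) - 128)/8 = ((7 + 24)*(-230) - 128)/8 = (31*(-230) - 128)/8 = (-7130 - 128)/8 = (⅛)*(-7258) = -3629/4 ≈ -907.25)
√(205059 + m) = √(205059 - 3629/4) = √(816607/4) = √816607/2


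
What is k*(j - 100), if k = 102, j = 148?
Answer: 4896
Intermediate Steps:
k*(j - 100) = 102*(148 - 100) = 102*48 = 4896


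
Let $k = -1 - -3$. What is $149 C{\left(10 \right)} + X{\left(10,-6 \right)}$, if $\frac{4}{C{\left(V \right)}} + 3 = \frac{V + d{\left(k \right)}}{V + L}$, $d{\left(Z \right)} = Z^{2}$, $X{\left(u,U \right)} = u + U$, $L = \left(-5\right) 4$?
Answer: $- \frac{1446}{11} \approx -131.45$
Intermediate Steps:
$L = -20$
$k = 2$ ($k = -1 + 3 = 2$)
$X{\left(u,U \right)} = U + u$
$C{\left(V \right)} = \frac{4}{-3 + \frac{4 + V}{-20 + V}}$ ($C{\left(V \right)} = \frac{4}{-3 + \frac{V + 2^{2}}{V - 20}} = \frac{4}{-3 + \frac{V + 4}{-20 + V}} = \frac{4}{-3 + \frac{4 + V}{-20 + V}}$)
$149 C{\left(10 \right)} + X{\left(10,-6 \right)} = 149 \frac{2 \left(20 - 10\right)}{-32 + 10} + \left(-6 + 10\right) = 149 \frac{2 \left(20 - 10\right)}{-22} + 4 = 149 \cdot 2 \left(- \frac{1}{22}\right) 10 + 4 = 149 \left(- \frac{10}{11}\right) + 4 = - \frac{1490}{11} + 4 = - \frac{1446}{11}$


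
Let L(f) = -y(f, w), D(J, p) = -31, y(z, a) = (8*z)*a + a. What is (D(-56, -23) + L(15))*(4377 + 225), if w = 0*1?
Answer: -142662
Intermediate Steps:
w = 0
y(z, a) = a + 8*a*z (y(z, a) = 8*a*z + a = a + 8*a*z)
L(f) = 0 (L(f) = -0*(1 + 8*f) = -1*0 = 0)
(D(-56, -23) + L(15))*(4377 + 225) = (-31 + 0)*(4377 + 225) = -31*4602 = -142662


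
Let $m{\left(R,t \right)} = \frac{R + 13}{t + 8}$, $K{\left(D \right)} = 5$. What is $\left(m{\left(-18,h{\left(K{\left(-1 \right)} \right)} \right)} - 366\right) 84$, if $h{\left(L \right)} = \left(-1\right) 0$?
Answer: $- \frac{61593}{2} \approx -30797.0$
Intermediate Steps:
$h{\left(L \right)} = 0$
$m{\left(R,t \right)} = \frac{13 + R}{8 + t}$
$\left(m{\left(-18,h{\left(K{\left(-1 \right)} \right)} \right)} - 366\right) 84 = \left(\frac{13 - 18}{8 + 0} - 366\right) 84 = \left(\frac{1}{8} \left(-5\right) - 366\right) 84 = \left(- \frac{5}{8} - 366\right) 84 = \left(- \frac{2933}{8}\right) 84 = - \frac{61593}{2}$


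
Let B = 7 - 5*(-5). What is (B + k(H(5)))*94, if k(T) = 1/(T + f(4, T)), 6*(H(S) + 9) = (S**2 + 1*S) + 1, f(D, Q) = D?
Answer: 3572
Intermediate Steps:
H(S) = -53/6 + S/6 + S**2/6 (H(S) = -9 + ((S**2 + 1*S) + 1)/6 = -9 + ((S**2 + S) + 1)/6 = -9 + ((S + S**2) + 1)/6 = -9 + (1 + S + S**2)/6 = -9 + (1/6 + S/6 + S**2/6) = -53/6 + S/6 + S**2/6)
k(T) = 1/(4 + T) (k(T) = 1/(T + 4) = 1/(4 + T))
B = 32 (B = 7 + 25 = 32)
(B + k(H(5)))*94 = (32 + 1/(4 + (-53/6 + (1/6)*5 + (1/6)*5**2)))*94 = (32 + 1/(4 + (-53/6 + 5/6 + (1/6)*25)))*94 = (32 + 1/(4 + (-53/6 + 5/6 + 25/6)))*94 = (32 + 1/(4 - 23/6))*94 = (32 + 1/(1/6))*94 = (32 + 6)*94 = 38*94 = 3572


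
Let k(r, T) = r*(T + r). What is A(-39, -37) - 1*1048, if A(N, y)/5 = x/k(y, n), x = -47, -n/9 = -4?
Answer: -39011/37 ≈ -1054.4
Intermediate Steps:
n = 36 (n = -9*(-4) = 36)
A(N, y) = -235/(y*(36 + y)) (A(N, y) = 5*(-47*1/(y*(36 + y))) = 5*(-47/(y*(36 + y))) = -235/(y*(36 + y)))
A(-39, -37) - 1*1048 = -235/(-37*(36 - 37)) - 1*1048 = -235*(-1/37)/(-1) - 1048 = -235*(-1/37)*(-1) - 1048 = -235/37 - 1048 = -39011/37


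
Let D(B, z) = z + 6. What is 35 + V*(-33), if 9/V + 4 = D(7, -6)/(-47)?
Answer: 437/4 ≈ 109.25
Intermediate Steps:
D(B, z) = 6 + z
V = -9/4 (V = 9/(-4 + (6 - 6)/(-47)) = 9/(-4 + 0*(-1/47)) = 9/(-4 + 0) = 9/(-4) = 9*(-¼) = -9/4 ≈ -2.2500)
35 + V*(-33) = 35 - 9/4*(-33) = 35 + 297/4 = 437/4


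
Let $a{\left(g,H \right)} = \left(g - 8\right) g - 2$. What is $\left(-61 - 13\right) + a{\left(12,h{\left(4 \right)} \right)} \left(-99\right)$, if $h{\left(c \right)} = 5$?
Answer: $-4628$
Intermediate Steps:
$a{\left(g,H \right)} = -2 + g \left(-8 + g\right)$ ($a{\left(g,H \right)} = \left(-8 + g\right) g - 2 = g \left(-8 + g\right) - 2 = -2 + g \left(-8 + g\right)$)
$\left(-61 - 13\right) + a{\left(12,h{\left(4 \right)} \right)} \left(-99\right) = \left(-61 - 13\right) + \left(-2 + 12^{2} - 96\right) \left(-99\right) = -74 + \left(-2 + 144 - 96\right) \left(-99\right) = -74 + 46 \left(-99\right) = -74 - 4554 = -4628$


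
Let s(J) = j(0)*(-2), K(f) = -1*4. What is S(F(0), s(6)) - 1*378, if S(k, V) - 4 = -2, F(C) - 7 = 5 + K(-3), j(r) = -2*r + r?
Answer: -376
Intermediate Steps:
K(f) = -4
j(r) = -r
s(J) = 0 (s(J) = -1*0*(-2) = 0*(-2) = 0)
F(C) = 8 (F(C) = 7 + (5 - 4) = 7 + 1 = 8)
S(k, V) = 2 (S(k, V) = 4 - 2 = 2)
S(F(0), s(6)) - 1*378 = 2 - 1*378 = 2 - 378 = -376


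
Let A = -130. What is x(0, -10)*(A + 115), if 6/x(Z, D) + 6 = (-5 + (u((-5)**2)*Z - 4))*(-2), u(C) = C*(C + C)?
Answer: -15/2 ≈ -7.5000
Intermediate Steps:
u(C) = 2*C**2 (u(C) = C*(2*C) = 2*C**2)
x(Z, D) = 6/(12 - 2500*Z) (x(Z, D) = 6/(-6 + (-5 + ((2*((-5)**2)**2)*Z - 4))*(-2)) = 6/(-6 + (-5 + ((2*25**2)*Z - 4))*(-2)) = 6/(-6 + (-5 + ((2*625)*Z - 4))*(-2)) = 6/(-6 + (-5 + (1250*Z - 4))*(-2)) = 6/(-6 + (-5 + (-4 + 1250*Z))*(-2)) = 6/(-6 + (-9 + 1250*Z)*(-2)) = 6/(-6 + (18 - 2500*Z)) = 6/(12 - 2500*Z))
x(0, -10)*(A + 115) = (-3/(-6 + 1250*0))*(-130 + 115) = -3/(-6 + 0)*(-15) = -3/(-6)*(-15) = -3*(-1/6)*(-15) = (1/2)*(-15) = -15/2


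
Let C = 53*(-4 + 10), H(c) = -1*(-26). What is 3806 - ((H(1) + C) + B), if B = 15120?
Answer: -11658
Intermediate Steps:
H(c) = 26
C = 318 (C = 53*6 = 318)
3806 - ((H(1) + C) + B) = 3806 - ((26 + 318) + 15120) = 3806 - (344 + 15120) = 3806 - 1*15464 = 3806 - 15464 = -11658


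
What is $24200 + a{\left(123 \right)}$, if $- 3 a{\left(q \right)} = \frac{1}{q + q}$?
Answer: $\frac{17859599}{738} \approx 24200.0$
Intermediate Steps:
$a{\left(q \right)} = - \frac{1}{6 q}$ ($a{\left(q \right)} = - \frac{1}{3 \left(q + q\right)} = - \frac{1}{3 \cdot 2 q} = - \frac{\frac{1}{2} \frac{1}{q}}{3} = - \frac{1}{6 q}$)
$24200 + a{\left(123 \right)} = 24200 - \frac{1}{6 \cdot 123} = 24200 - \frac{1}{738} = \frac{17859599}{738}$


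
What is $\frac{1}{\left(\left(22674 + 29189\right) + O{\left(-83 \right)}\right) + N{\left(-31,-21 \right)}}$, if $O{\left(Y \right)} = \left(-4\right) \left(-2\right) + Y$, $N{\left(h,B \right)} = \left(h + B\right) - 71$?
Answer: $\frac{1}{51665} \approx 1.9355 \cdot 10^{-5}$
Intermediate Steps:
$N{\left(h,B \right)} = -71 + B + h$ ($N{\left(h,B \right)} = \left(B + h\right) - 71 = -71 + B + h$)
$O{\left(Y \right)} = 8 + Y$
$\frac{1}{\left(\left(22674 + 29189\right) + O{\left(-83 \right)}\right) + N{\left(-31,-21 \right)}} = \frac{1}{\left(\left(22674 + 29189\right) + \left(8 - 83\right)\right) - 123} = \frac{1}{\left(51863 - 75\right) - 123} = \frac{1}{51788 - 123} = \frac{1}{51665}$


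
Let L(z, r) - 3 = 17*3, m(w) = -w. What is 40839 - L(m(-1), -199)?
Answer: 40785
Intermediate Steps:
L(z, r) = 54 (L(z, r) = 3 + 17*3 = 3 + 51 = 54)
40839 - L(m(-1), -199) = 40839 - 1*54 = 40839 - 54 = 40785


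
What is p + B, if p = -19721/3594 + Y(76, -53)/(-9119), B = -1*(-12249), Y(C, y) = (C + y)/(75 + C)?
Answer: 60591021563603/4948826586 ≈ 12244.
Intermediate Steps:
Y(C, y) = (C + y)/(75 + C)
B = 12249
p = -27155288311/4948826586 (p = -19721/3594 + ((76 - 53)/(75 + 76))/(-9119) = -19721*1/3594 + (23/151)*(-1/9119) = -19721/3594 + ((1/151)*23)*(-1/9119) = -19721/3594 + (23/151)*(-1/9119) = -19721/3594 - 23/1376969 = -27155288311/4948826586 ≈ -5.4872)
p + B = -27155288311/4948826586 + 12249 = 60591021563603/4948826586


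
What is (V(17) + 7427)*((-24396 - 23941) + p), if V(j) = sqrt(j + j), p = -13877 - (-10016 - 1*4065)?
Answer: -357483791 - 48133*sqrt(34) ≈ -3.5776e+8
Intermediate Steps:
p = 204 (p = -13877 - (-10016 - 4065) = -13877 - 1*(-14081) = -13877 + 14081 = 204)
V(j) = sqrt(2)*sqrt(j) (V(j) = sqrt(2*j) = sqrt(2)*sqrt(j))
(V(17) + 7427)*((-24396 - 23941) + p) = (sqrt(2)*sqrt(17) + 7427)*((-24396 - 23941) + 204) = (sqrt(34) + 7427)*(-48337 + 204) = (7427 + sqrt(34))*(-48133) = -357483791 - 48133*sqrt(34)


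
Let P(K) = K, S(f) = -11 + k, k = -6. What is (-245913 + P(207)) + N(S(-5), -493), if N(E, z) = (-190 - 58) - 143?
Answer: -246097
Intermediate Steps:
S(f) = -17 (S(f) = -11 - 6 = -17)
N(E, z) = -391 (N(E, z) = -248 - 143 = -391)
(-245913 + P(207)) + N(S(-5), -493) = (-245913 + 207) - 391 = -245706 - 391 = -246097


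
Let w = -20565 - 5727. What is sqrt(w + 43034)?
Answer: sqrt(16742) ≈ 129.39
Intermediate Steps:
w = -26292
sqrt(w + 43034) = sqrt(-26292 + 43034) = sqrt(16742)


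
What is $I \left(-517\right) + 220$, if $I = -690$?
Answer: $356950$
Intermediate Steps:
$I \left(-517\right) + 220 = \left(-690\right) \left(-517\right) + 220 = 356730 + 220 = 356950$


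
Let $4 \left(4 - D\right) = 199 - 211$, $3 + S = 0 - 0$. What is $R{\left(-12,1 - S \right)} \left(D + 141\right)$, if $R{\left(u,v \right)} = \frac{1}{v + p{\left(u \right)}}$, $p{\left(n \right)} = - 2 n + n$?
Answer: $\frac{37}{4} \approx 9.25$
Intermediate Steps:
$S = -3$ ($S = -3 + \left(0 - 0\right) = -3 + \left(0 + 0\right) = -3 + 0 = -3$)
$p{\left(n \right)} = - n$
$R{\left(u,v \right)} = \frac{1}{v - u}$
$D = 7$ ($D = 4 - \frac{199 - 211}{4} = 4 - -3 = 4 + 3 = 7$)
$R{\left(-12,1 - S \right)} \left(D + 141\right) = - \frac{1}{-12 - \left(1 - -3\right)} \left(7 + 141\right) = - \frac{1}{-12 - \left(1 + 3\right)} 148 = - \frac{1}{-12 - 4} \cdot 148 = - \frac{1}{-16} \cdot 148 = \left(-1\right) \left(- \frac{1}{16}\right) 148 = \frac{1}{16} \cdot 148 = \frac{37}{4}$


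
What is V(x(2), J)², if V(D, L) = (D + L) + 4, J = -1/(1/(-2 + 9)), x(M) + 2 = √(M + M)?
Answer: 9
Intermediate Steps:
x(M) = -2 + √2*√M (x(M) = -2 + √(M + M) = -2 + √(2*M) = -2 + √2*√M)
J = -7 (J = -1/(1/7) = -1/⅐ = -1*7 = -7)
V(D, L) = 4 + D + L
V(x(2), J)² = (4 + (-2 + √2*√2) - 7)² = (4 + (-2 + 2) - 7)² = (4 + 0 - 7)² = (-3)² = 9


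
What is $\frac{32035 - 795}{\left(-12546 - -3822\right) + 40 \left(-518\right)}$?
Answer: $- \frac{7810}{7361} \approx -1.061$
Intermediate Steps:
$\frac{32035 - 795}{\left(-12546 - -3822\right) + 40 \left(-518\right)} = \frac{31240}{\left(-12546 + 3822\right) - 20720} = \frac{31240}{-8724 - 20720} = \frac{31240}{-29444} = 31240 \left(- \frac{1}{29444}\right) = - \frac{7810}{7361}$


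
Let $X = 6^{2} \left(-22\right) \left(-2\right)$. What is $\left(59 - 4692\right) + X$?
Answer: $-3049$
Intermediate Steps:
$X = 1584$ ($X = 36 \left(-22\right) \left(-2\right) = \left(-792\right) \left(-2\right) = 1584$)
$\left(59 - 4692\right) + X = \left(59 - 4692\right) + 1584 = -4633 + 1584 = -3049$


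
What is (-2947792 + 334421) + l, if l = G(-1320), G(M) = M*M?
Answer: -870971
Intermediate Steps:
G(M) = M**2
l = 1742400 (l = (-1320)**2 = 1742400)
(-2947792 + 334421) + l = (-2947792 + 334421) + 1742400 = -2613371 + 1742400 = -870971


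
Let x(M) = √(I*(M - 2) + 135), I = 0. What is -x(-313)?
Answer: -3*√15 ≈ -11.619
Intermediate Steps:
x(M) = 3*√15 (x(M) = √(0*(M - 2) + 135) = √(0*(-2 + M) + 135) = √(0 + 135) = √135 = 3*√15)
-x(-313) = -3*√15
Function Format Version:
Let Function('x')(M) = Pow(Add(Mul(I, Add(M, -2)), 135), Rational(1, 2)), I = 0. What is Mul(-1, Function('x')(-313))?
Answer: Mul(-3, Pow(15, Rational(1, 2))) ≈ -11.619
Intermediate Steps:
Function('x')(M) = Mul(3, Pow(15, Rational(1, 2))) (Function('x')(M) = Pow(Add(Mul(0, Add(M, -2)), 135), Rational(1, 2)) = Pow(Add(Mul(0, Add(-2, M)), 135), Rational(1, 2)) = Pow(Add(0, 135), Rational(1, 2)) = Pow(135, Rational(1, 2)) = Mul(3, Pow(15, Rational(1, 2))))
Mul(-1, Function('x')(-313)) = Mul(-1, Mul(3, Pow(15, Rational(1, 2)))) = Mul(-3, Pow(15, Rational(1, 2)))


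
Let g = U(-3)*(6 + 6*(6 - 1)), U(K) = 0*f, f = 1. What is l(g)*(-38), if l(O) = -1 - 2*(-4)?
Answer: -266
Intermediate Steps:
U(K) = 0 (U(K) = 0*1 = 0)
g = 0 (g = 0*(6 + 6*(6 - 1)) = 0*(6 + 6*5) = 0*(6 + 30) = 0*36 = 0)
l(O) = 7 (l(O) = -1 + 8 = 7)
l(g)*(-38) = 7*(-38) = -266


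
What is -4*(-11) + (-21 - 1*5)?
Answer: 18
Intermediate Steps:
-4*(-11) + (-21 - 1*5) = 44 + (-21 - 5) = 44 - 26 = 18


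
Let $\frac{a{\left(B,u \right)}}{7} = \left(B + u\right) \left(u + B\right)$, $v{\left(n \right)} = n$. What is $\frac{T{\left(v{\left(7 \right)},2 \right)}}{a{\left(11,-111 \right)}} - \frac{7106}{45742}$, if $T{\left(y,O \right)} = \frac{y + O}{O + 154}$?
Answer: $- \frac{12932851387}{83250440000} \approx -0.15535$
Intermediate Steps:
$T{\left(y,O \right)} = \frac{O + y}{154 + O}$
$a{\left(B,u \right)} = 7 \left(B + u\right)^{2}$ ($a{\left(B,u \right)} = 7 \left(B + u\right) \left(u + B\right) = 7 \left(B + u\right) \left(B + u\right) = 7 \left(B + u\right)^{2}$)
$\frac{T{\left(v{\left(7 \right)},2 \right)}}{a{\left(11,-111 \right)}} - \frac{7106}{45742} = \frac{\frac{1}{154 + 2} \left(2 + 7\right)}{7 \left(11 - 111\right)^{2}} - \frac{7106}{45742} = \frac{\frac{1}{156} \cdot 9}{7 \left(-100\right)^{2}} - \frac{3553}{22871} = \frac{\frac{1}{156} \cdot 9}{7 \cdot 10000} - \frac{3553}{22871} = \frac{3}{52 \cdot 70000} - \frac{3553}{22871} = \frac{3}{52} \cdot \frac{1}{70000} - \frac{3553}{22871} = \frac{3}{3640000} - \frac{3553}{22871} = - \frac{12932851387}{83250440000}$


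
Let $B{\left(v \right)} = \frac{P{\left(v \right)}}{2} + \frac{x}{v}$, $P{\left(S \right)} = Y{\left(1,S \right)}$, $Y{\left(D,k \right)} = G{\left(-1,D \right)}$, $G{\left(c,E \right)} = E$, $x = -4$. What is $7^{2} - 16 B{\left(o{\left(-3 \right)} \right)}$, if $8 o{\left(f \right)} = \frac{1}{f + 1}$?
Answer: $-983$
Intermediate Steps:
$Y{\left(D,k \right)} = D$
$P{\left(S \right)} = 1$
$o{\left(f \right)} = \frac{1}{8 \left(1 + f\right)}$ ($o{\left(f \right)} = \frac{1}{8 \left(f + 1\right)} = \frac{1}{8 \left(1 + f\right)}$)
$B{\left(v \right)} = \frac{1}{2} - \frac{4}{v}$ ($B{\left(v \right)} = 1 \cdot \frac{1}{2} - \frac{4}{v} = \frac{1}{2} - \frac{4}{v}$)
$7^{2} - 16 B{\left(o{\left(-3 \right)} \right)} = 7^{2} - 16 \frac{-8 + \frac{1}{8 \left(1 - 3\right)}}{2 \frac{1}{8 \left(1 - 3\right)}} = 49 - 16 \frac{-8 + \frac{1}{8 \left(-2\right)}}{2 \frac{1}{8 \left(-2\right)}} = 49 - 16 \frac{-8 + \frac{1}{8} \left(- \frac{1}{2}\right)}{2 \cdot \frac{1}{8} \left(- \frac{1}{2}\right)} = 49 - 16 \frac{-8 - \frac{1}{16}}{2 \left(- \frac{1}{16}\right)} = 49 - 16 \cdot \frac{1}{2} \left(-16\right) \left(- \frac{129}{16}\right) = 49 - 1032 = -983$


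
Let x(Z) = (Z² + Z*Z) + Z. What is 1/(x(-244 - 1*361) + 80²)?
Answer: 1/737845 ≈ 1.3553e-6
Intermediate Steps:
x(Z) = Z + 2*Z² (x(Z) = (Z² + Z²) + Z = 2*Z² + Z = Z + 2*Z²)
1/(x(-244 - 1*361) + 80²) = 1/((-244 - 1*361)*(1 + 2*(-244 - 1*361)) + 80²) = 1/((-244 - 361)*(1 + 2*(-244 - 361)) + 6400) = 1/(-605*(1 + 2*(-605)) + 6400) = 1/(-605*(1 - 1210) + 6400) = 1/(-605*(-1209) + 6400) = 1/(731445 + 6400) = 1/737845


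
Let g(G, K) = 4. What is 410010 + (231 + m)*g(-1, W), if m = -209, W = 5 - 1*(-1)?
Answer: 410098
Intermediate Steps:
W = 6 (W = 5 + 1 = 6)
410010 + (231 + m)*g(-1, W) = 410010 + (231 - 209)*4 = 410010 + 22*4 = 410010 + 88 = 410098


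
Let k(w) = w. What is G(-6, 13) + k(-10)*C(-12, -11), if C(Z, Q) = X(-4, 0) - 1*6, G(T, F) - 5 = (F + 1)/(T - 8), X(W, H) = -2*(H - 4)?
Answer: -16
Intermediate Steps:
X(W, H) = 8 - 2*H (X(W, H) = -2*(-4 + H) = 8 - 2*H)
G(T, F) = 5 + (1 + F)/(-8 + T) (G(T, F) = 5 + (F + 1)/(T - 8) = 5 + (1 + F)/(-8 + T))
C(Z, Q) = 2 (C(Z, Q) = (8 - 2*0) - 1*6 = (8 + 0) - 6 = 8 - 6 = 2)
G(-6, 13) + k(-10)*C(-12, -11) = (-39 + 13 + 5*(-6))/(-8 - 6) - 10*2 = (-39 + 13 - 30)/(-14) - 20 = -1/14*(-56) - 20 = 4 - 20 = -16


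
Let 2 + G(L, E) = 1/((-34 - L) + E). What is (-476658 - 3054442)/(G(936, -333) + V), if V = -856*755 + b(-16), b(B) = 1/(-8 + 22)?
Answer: 12882865240/2357894991 ≈ 5.4637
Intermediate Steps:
b(B) = 1/14
G(L, E) = -2 + 1/(-34 + E - L) (G(L, E) = -2 + 1/((-34 - L) + E) = -2 + 1/(-34 + E - L))
V = -9047919/14 (V = -856*755 + 1/14 = -646280 + 1/14 = -9047919/14 ≈ -6.4628e+5)
(-476658 - 3054442)/(G(936, -333) + V) = (-476658 - 3054442)/((-69 - 2*936 + 2*(-333))/(34 + 936 - 1*(-333)) - 9047919/14) = -3531100/((-69 - 1872 - 666)/(34 + 936 + 333) - 9047919/14) = -3531100/(-2607/1303 - 9047919/14) = -3531100/(-11789474955/18242) = -3531100*(-18242/11789474955) = 12882865240/2357894991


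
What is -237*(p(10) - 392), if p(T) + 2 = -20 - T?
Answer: 100488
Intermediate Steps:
p(T) = -22 - T (p(T) = -2 + (-20 - T) = -22 - T)
-237*(p(10) - 392) = -237*((-22 - 1*10) - 392) = -237*((-22 - 10) - 392) = -237*(-32 - 392) = -237*(-424) = 100488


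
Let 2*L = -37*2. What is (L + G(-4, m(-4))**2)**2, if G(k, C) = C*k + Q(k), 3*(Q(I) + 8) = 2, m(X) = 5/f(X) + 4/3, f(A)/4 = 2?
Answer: 48288601/1296 ≈ 37260.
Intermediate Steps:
f(A) = 8 (f(A) = 4*2 = 8)
m(X) = 47/24 (m(X) = 5/8 + 4/3 = 47/24)
L = -37 (L = (-37*2)/2 = (1/2)*(-74) = -37)
Q(I) = -22/3 (Q(I) = -8 + (1/3)*2 = -8 + 2/3 = -22/3)
G(k, C) = -22/3 + C*k (G(k, C) = C*k - 22/3 = -22/3 + C*k)
(L + G(-4, m(-4))**2)**2 = (-37 + (-22/3 + (47/24)*(-4))**2)**2 = (-37 + (-22/3 - 47/6)**2)**2 = (-37 + (-91/6)**2)**2 = (-37 + 8281/36)**2 = (6949/36)**2 = 48288601/1296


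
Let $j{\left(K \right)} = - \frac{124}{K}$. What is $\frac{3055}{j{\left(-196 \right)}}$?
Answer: $\frac{149695}{31} \approx 4828.9$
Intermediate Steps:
$\frac{3055}{j{\left(-196 \right)}} = \frac{3055}{\left(-124\right) \frac{1}{-196}} = \frac{3055}{\left(-124\right) \left(- \frac{1}{196}\right)} = \frac{3055}{\frac{31}{49}} = 3055 \cdot \frac{49}{31} = \frac{149695}{31}$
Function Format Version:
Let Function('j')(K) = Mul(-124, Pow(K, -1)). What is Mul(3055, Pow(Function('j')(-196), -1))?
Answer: Rational(149695, 31) ≈ 4828.9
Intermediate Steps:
Mul(3055, Pow(Function('j')(-196), -1)) = Mul(3055, Pow(Mul(-124, Pow(-196, -1)), -1)) = Mul(3055, Pow(Mul(-124, Rational(-1, 196)), -1)) = Mul(3055, Pow(Rational(31, 49), -1)) = Mul(3055, Rational(49, 31)) = Rational(149695, 31)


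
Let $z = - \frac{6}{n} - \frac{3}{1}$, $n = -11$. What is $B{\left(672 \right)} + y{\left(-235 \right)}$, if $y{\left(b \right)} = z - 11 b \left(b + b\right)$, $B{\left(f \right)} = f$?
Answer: $- \frac{13357085}{11} \approx -1.2143 \cdot 10^{6}$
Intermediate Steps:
$z = - \frac{27}{11}$ ($z = - \frac{6}{-11} - \frac{3}{1} = \left(-6\right) \left(- \frac{1}{11}\right) - 3 = \frac{6}{11} - 3 = - \frac{27}{11} \approx -2.4545$)
$y{\left(b \right)} = - \frac{27}{11} - 22 b^{2}$ ($y{\left(b \right)} = - \frac{27}{11} - 11 b \left(b + b\right) = - \frac{27}{11} - 11 b 2 b = - \frac{27}{11} - 11 \cdot 2 b^{2} = - \frac{27}{11} - 22 b^{2}$)
$B{\left(672 \right)} + y{\left(-235 \right)} = 672 - \left(\frac{27}{11} + 22 \left(-235\right)^{2}\right) = 672 - \frac{13364477}{11} = - \frac{13357085}{11}$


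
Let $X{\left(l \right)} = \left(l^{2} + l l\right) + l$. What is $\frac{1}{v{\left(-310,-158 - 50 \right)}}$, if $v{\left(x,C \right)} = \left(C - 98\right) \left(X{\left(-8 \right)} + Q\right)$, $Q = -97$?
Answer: $- \frac{1}{7038} \approx -0.00014209$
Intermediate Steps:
$X{\left(l \right)} = l + 2 l^{2}$ ($X{\left(l \right)} = \left(l^{2} + l^{2}\right) + l = 2 l^{2} + l = l + 2 l^{2}$)
$v{\left(x,C \right)} = -2254 + 23 C$ ($v{\left(x,C \right)} = \left(C - 98\right) \left(- 8 \left(1 + 2 \left(-8\right)\right) - 97\right) = \left(-98 + C\right) \left(- 8 \left(1 - 16\right) - 97\right) = \left(-98 + C\right) \left(\left(-8\right) \left(-15\right) - 97\right) = \left(-98 + C\right) \left(120 - 97\right) = \left(-98 + C\right) 23 = -2254 + 23 C$)
$\frac{1}{v{\left(-310,-158 - 50 \right)}} = \frac{1}{-2254 + 23 \left(-158 - 50\right)} = \frac{1}{-2254 + 23 \left(-208\right)} = \frac{1}{-2254 - 4784} = \frac{1}{-7038} = - \frac{1}{7038}$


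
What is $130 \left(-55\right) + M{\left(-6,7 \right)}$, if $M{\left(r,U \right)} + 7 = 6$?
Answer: $-7151$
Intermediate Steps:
$M{\left(r,U \right)} = -1$ ($M{\left(r,U \right)} = -7 + 6 = -1$)
$130 \left(-55\right) + M{\left(-6,7 \right)} = 130 \left(-55\right) - 1 = -7150 - 1 = -7151$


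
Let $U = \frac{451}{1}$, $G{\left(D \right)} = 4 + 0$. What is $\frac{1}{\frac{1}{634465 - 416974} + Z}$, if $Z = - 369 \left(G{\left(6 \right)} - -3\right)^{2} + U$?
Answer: $- \frac{217491}{3834366329} \approx -5.6722 \cdot 10^{-5}$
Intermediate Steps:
$G{\left(D \right)} = 4$
$U = 451$ ($U = 451 \cdot 1 = 451$)
$Z = -17630$ ($Z = - 369 \left(4 - -3\right)^{2} + 451 = - 369 \left(4 + 3\right)^{2} + 451 = - 369 \cdot 7^{2} + 451 = \left(-369\right) 49 + 451 = -18081 + 451 = -17630$)
$\frac{1}{\frac{1}{634465 - 416974} + Z} = \frac{1}{\frac{1}{634465 - 416974} - 17630} = \frac{1}{\frac{1}{217491} - 17630} = \frac{1}{- \frac{3834366329}{217491}} = - \frac{217491}{3834366329}$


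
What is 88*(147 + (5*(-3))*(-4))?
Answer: 18216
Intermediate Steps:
88*(147 + (5*(-3))*(-4)) = 88*(147 - 15*(-4)) = 88*(147 + 60) = 88*207 = 18216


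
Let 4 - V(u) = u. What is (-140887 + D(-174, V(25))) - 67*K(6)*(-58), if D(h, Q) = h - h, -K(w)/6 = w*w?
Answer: -980263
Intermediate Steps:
K(w) = -6*w**2 (K(w) = -6*w*w = -6*w**2)
V(u) = 4 - u
D(h, Q) = 0
(-140887 + D(-174, V(25))) - 67*K(6)*(-58) = (-140887 + 0) - (-402)*6**2*(-58) = -140887 - (-402)*36*(-58) = -140887 - 67*(-216)*(-58) = -140887 + 14472*(-58) = -140887 - 839376 = -980263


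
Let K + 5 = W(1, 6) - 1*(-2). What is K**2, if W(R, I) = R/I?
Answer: 289/36 ≈ 8.0278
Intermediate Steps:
K = -17/6 (K = -5 + (1/6 - 1*(-2)) = -5 + (1*(1/6) + 2) = -5 + (1/6 + 2) = -5 + 13/6 = -17/6 ≈ -2.8333)
K**2 = (-17/6)**2 = 289/36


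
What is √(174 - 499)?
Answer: 5*I*√13 ≈ 18.028*I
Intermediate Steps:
√(174 - 499) = √(-325) = 5*I*√13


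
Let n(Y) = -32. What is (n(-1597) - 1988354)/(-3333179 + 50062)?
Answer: 1988386/3283117 ≈ 0.60564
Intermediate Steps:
(n(-1597) - 1988354)/(-3333179 + 50062) = (-32 - 1988354)/(-3333179 + 50062) = -1988386/(-3283117) = -1988386*(-1/3283117) = 1988386/3283117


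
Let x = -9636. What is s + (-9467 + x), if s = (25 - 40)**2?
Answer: -18878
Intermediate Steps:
s = 225 (s = (-15)**2 = 225)
s + (-9467 + x) = 225 + (-9467 - 9636) = 225 - 19103 = -18878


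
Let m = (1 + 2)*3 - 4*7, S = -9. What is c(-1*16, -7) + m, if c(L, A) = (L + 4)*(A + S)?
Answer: 173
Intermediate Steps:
c(L, A) = (-9 + A)*(4 + L) (c(L, A) = (L + 4)*(A - 9) = (4 + L)*(-9 + A) = (-9 + A)*(4 + L))
m = -19 (m = 3*3 - 28 = 9 - 28 = -19)
c(-1*16, -7) + m = (-36 - (-9)*16 + 4*(-7) - (-7)*16) - 19 = (-36 - 9*(-16) - 28 - 7*(-16)) - 19 = (-36 + 144 - 28 + 112) - 19 = 192 - 19 = 173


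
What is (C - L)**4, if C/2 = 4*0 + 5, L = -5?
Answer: 50625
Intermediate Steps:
C = 10 (C = 2*(4*0 + 5) = 2*(0 + 5) = 2*5 = 10)
(C - L)**4 = (10 - 1*(-5))**4 = (10 + 5)**4 = 15**4 = 50625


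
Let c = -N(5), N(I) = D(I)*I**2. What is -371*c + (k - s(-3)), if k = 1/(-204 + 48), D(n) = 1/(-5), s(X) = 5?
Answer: -290161/156 ≈ -1860.0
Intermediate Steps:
D(n) = -1/5
N(I) = -I**2/5
k = -1/156 (k = 1/(-156) = -1/156 ≈ -0.0064103)
c = 5 (c = -(-1)*5**2/5 = -(-1)*25/5 = -1*(-5) = 5)
-371*c + (k - s(-3)) = -371*5 + (-1/156 - 1*5) = -1855 + (-1/156 - 5) = -1855 - 781/156 = -290161/156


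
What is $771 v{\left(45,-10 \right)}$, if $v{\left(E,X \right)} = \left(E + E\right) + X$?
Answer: $61680$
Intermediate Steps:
$v{\left(E,X \right)} = X + 2 E$ ($v{\left(E,X \right)} = 2 E + X = X + 2 E$)
$771 v{\left(45,-10 \right)} = 771 \left(-10 + 2 \cdot 45\right) = 771 \left(-10 + 90\right) = 771 \cdot 80 = 61680$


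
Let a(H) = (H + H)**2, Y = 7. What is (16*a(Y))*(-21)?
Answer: -65856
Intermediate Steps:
a(H) = 4*H**2 (a(H) = (2*H)**2 = 4*H**2)
(16*a(Y))*(-21) = (16*(4*7**2))*(-21) = (16*(4*49))*(-21) = (16*196)*(-21) = 3136*(-21) = -65856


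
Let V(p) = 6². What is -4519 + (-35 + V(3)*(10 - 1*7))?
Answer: -4446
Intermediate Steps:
V(p) = 36
-4519 + (-35 + V(3)*(10 - 1*7)) = -4519 + (-35 + 36*(10 - 1*7)) = -4519 + (-35 + 36*(10 - 7)) = -4519 + (-35 + 36*3) = -4519 + (-35 + 108) = -4519 + 73 = -4446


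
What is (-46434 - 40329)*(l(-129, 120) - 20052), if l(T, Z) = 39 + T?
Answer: 1747580346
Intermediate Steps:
(-46434 - 40329)*(l(-129, 120) - 20052) = (-46434 - 40329)*((39 - 129) - 20052) = -86763*(-90 - 20052) = -86763*(-20142) = 1747580346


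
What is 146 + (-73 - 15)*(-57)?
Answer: 5162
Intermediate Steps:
146 + (-73 - 15)*(-57) = 146 - 88*(-57) = 146 + 5016 = 5162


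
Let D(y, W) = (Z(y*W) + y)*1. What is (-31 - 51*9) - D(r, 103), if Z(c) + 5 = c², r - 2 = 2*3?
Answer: -679469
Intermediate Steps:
r = 8 (r = 2 + 2*3 = 2 + 6 = 8)
Z(c) = -5 + c²
D(y, W) = -5 + y + W²*y² (D(y, W) = ((-5 + (y*W)²) + y)*1 = ((-5 + (W*y)²) + y)*1 = ((-5 + W²*y²) + y)*1 = (-5 + y + W²*y²)*1 = -5 + y + W²*y²)
(-31 - 51*9) - D(r, 103) = (-31 - 51*9) - (-5 + 8 + 103²*8²) = (-31 - 459) - (-5 + 8 + 10609*64) = -490 - (-5 + 8 + 678976) = -490 - 1*678979 = -490 - 678979 = -679469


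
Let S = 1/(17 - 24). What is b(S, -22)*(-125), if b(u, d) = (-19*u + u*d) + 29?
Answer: -30500/7 ≈ -4357.1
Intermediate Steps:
S = -⅐ (S = 1/(-7) = -⅐ ≈ -0.14286)
b(u, d) = 29 - 19*u + d*u (b(u, d) = (-19*u + d*u) + 29 = 29 - 19*u + d*u)
b(S, -22)*(-125) = (29 - 19*(-⅐) - 22*(-⅐))*(-125) = (29 + 19/7 + 22/7)*(-125) = (244/7)*(-125) = -30500/7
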